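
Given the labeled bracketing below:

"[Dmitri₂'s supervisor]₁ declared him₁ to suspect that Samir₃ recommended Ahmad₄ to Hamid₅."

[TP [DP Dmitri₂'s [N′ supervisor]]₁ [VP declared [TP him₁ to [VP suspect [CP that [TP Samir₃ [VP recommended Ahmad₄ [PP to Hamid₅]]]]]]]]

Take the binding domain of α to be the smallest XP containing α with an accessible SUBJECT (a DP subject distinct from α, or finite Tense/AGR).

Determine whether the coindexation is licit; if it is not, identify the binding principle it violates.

Principle B

The two coindexed NPs are *[Dmitri₂'s supervisor]₁* and *him₁*.
*him₁* is a pronoun. Its binding domain is the matrix TP, whose subject is [Dmitri₂'s supervisor]₁.
*[Dmitri₂'s supervisor]₁* c-commands it within that domain and carries the same index.
The pronoun is locally bound → Principle B violation.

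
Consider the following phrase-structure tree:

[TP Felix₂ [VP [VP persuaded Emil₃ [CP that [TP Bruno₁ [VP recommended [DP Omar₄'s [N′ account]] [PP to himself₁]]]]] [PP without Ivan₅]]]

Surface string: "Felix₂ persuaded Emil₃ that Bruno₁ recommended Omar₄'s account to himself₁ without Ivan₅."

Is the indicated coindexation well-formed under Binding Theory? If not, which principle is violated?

grammatical

The two coindexed NPs are *Bruno₁* and *himself₁*.
*himself₁* is an anaphor; its binding domain is the embedded TP, whose subject is Bruno₁. *Bruno₁* c-commands it within that domain and shares its index, so Principle A is satisfied.
*Bruno₁* is an R-expression; *himself₁* does not c-command it, and no other NP shares its index, so Principle C is satisfied.
All principles are respected.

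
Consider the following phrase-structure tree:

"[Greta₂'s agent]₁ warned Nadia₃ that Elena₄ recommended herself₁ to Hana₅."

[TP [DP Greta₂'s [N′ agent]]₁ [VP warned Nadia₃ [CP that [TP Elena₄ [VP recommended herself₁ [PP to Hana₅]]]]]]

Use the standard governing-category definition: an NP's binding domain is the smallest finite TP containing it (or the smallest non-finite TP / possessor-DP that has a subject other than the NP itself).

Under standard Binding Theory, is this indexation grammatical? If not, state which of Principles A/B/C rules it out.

Principle A

The two coindexed NPs are *[Greta₂'s agent]₁* and *herself₁*.
*herself₁* is an anaphor. Principle A requires it to be bound within its binding domain — the embedded TP, whose subject is Elena₄.
Within that domain it is c-commanded by *Elena₄*, which does not share its index.
*[Greta₂'s agent]₁* does c-command the anaphor, but from outside its binding domain.
The anaphor is unbound in its domain → Principle A violation.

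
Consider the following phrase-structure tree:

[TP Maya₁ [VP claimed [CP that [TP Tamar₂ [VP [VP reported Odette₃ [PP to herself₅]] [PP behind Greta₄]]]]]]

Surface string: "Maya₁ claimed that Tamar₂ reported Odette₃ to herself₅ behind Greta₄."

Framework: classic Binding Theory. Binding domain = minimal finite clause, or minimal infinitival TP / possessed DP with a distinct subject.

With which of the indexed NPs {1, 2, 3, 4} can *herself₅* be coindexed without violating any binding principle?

{2, 3}

*herself* is an anaphor, so Principle A applies: it must be bound in its binding domain.
Binding domain of *herself₅*: the embedded TP, whose subject is Tamar₂.
*Maya₁* c-commands the anaphor but is outside its binding domain → cannot satisfy Principle A.
*Tamar₂* c-commands the anaphor within its binding domain → licit binder.
*Odette₃* c-commands the anaphor within its binding domain → licit binder.
*Greta₄* does not c-command the anaphor → cannot bind it.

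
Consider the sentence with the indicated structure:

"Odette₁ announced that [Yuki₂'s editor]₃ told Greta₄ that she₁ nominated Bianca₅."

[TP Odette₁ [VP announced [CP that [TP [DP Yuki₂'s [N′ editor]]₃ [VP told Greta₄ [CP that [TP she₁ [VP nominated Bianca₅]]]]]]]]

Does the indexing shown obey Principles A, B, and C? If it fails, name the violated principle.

grammatical

The two coindexed NPs are *Odette₁* and *she₁*.
*she₁* is a pronoun; nothing c-commands it within its binding domain (the embedded TP.), so Principle B holds trivially.
*Odette₁* is an R-expression; *she₁* does not c-command it, and no other NP shares its index, so Principle C is satisfied.
All principles are respected.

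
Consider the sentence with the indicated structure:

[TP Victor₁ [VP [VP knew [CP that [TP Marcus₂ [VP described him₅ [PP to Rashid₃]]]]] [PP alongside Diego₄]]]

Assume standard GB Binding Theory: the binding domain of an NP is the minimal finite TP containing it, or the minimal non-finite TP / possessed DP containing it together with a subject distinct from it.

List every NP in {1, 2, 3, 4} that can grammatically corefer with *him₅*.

*him* is a pronoun, so Principle B applies: it must be free in its binding domain.
Binding domain of *him₅*: the embedded TP, whose subject is Marcus₂.
*Victor₁* c-commands the pronoun but from outside its binding domain, and is not c-commanded by it → coindexation permitted.
*Marcus₂* c-commands the pronoun within its binding domain → coindexation would violate Principle B.
*Rashid₃*: the pronoun c-commands this R-expression → coindexation would violate Principle C on *Rashid₃*.
*Diego₄* and the pronoun do not c-command one another → neither Principle B nor Principle C is at stake; coindexation permitted.

{1, 4}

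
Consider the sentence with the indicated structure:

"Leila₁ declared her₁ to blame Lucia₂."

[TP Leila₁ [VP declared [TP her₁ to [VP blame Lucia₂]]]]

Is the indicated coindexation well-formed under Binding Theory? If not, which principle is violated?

Principle B

The two coindexed NPs are *Leila₁* and *her₁*.
*her₁* is a pronoun. Its binding domain is the matrix TP, whose subject is Leila₁.
*Leila₁* c-commands it within that domain and carries the same index.
The pronoun is locally bound → Principle B violation.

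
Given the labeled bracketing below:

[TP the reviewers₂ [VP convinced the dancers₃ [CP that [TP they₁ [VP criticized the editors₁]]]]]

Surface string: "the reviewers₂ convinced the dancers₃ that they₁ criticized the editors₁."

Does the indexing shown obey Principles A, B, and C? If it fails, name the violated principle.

The two coindexed NPs are *they₁* and *the editors₁*.
*the editors₁* is an R-expression. Principle C requires it to be free everywhere.
*they₁* c-commands it and carries the same index.
The R-expression is bound → Principle C violation.

Principle C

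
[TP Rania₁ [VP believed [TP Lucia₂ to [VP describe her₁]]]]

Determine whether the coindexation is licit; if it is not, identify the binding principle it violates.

The two coindexed NPs are *Rania₁* and *her₁*.
*her₁* is a pronoun; its binding domain is the embedded TP, whose subject is Lucia₂. Within that domain it is c-commanded only by *Lucia₂*, which carries a different index — the pronoun is free locally, so Principle B holds.
*Rania₁* is an R-expression; *her₁* does not c-command it, and no other NP shares its index, so Principle C is satisfied.
All principles are respected.

grammatical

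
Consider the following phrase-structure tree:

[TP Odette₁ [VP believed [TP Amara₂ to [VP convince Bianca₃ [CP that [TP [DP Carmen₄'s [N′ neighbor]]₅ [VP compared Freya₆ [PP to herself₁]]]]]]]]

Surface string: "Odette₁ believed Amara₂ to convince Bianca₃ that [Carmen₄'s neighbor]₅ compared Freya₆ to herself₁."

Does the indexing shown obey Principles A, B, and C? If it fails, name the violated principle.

The two coindexed NPs are *Odette₁* and *herself₁*.
*herself₁* is an anaphor. Principle A requires it to be bound within its binding domain — the embedded TP, whose subject is [Carmen₄'s neighbor]₅.
Within that domain it is c-commanded by *[Carmen₄'s neighbor]₅*, *Freya₆*, none of which share its index.
*Odette₁* does c-command the anaphor, but from outside its binding domain.
The anaphor is unbound in its domain → Principle A violation.

Principle A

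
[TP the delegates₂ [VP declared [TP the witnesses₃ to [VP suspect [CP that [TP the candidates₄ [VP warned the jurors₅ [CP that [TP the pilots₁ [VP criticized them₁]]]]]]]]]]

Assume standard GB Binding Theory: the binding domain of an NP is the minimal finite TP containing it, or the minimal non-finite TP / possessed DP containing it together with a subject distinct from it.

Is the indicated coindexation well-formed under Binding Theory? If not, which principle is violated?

The two coindexed NPs are *the pilots₁* and *them₁*.
*them₁* is a pronoun. Its binding domain is the embedded TP, whose subject is the pilots₁.
*the pilots₁* c-commands it within that domain and carries the same index.
The pronoun is locally bound → Principle B violation.

Principle B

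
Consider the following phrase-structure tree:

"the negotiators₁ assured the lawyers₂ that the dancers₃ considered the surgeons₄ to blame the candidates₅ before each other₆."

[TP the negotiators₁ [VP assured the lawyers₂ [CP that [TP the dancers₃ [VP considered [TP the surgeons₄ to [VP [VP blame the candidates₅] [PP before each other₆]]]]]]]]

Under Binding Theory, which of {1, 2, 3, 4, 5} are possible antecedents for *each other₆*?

*each other* is an anaphor, so Principle A applies: it must be bound in its binding domain.
Binding domain of *each other₆*: the embedded TP, whose subject is the surgeons₄.
*the negotiators₁* c-commands the anaphor but is outside its binding domain → cannot satisfy Principle A.
*the lawyers₂* c-commands the anaphor but is outside its binding domain → cannot satisfy Principle A.
*the dancers₃* c-commands the anaphor but is outside its binding domain → cannot satisfy Principle A.
*the surgeons₄* c-commands the anaphor within its binding domain → licit binder.
*the candidates₅* does not c-command the anaphor → cannot bind it.

{4}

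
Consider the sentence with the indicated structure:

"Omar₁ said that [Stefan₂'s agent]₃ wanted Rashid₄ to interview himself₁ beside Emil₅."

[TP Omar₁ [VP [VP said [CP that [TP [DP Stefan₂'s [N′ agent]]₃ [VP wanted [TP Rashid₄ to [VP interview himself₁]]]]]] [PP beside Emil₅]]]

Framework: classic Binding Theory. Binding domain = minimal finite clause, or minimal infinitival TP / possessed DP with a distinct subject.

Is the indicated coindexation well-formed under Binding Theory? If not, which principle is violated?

The two coindexed NPs are *Omar₁* and *himself₁*.
*himself₁* is an anaphor. Principle A requires it to be bound within its binding domain — the embedded TP, whose subject is Rashid₄.
Within that domain it is c-commanded by *Rashid₄*, which does not share its index.
*Omar₁* does c-command the anaphor, but from outside its binding domain.
The anaphor is unbound in its domain → Principle A violation.

Principle A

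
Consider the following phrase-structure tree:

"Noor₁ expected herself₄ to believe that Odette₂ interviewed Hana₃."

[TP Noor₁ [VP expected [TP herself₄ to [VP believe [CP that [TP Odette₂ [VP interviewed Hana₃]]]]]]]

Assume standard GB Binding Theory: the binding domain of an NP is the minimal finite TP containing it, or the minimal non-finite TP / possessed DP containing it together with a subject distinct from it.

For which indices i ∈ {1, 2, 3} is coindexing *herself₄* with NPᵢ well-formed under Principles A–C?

*herself* is an anaphor, so Principle A applies: it must be bound in its binding domain.
Binding domain of *herself₄*: the matrix TP, whose subject is Noor₁.
*Noor₁* c-commands the anaphor within its binding domain → licit binder.
*Odette₂* does not c-command the anaphor → cannot bind it.
*Hana₃* does not c-command the anaphor → cannot bind it.

{1}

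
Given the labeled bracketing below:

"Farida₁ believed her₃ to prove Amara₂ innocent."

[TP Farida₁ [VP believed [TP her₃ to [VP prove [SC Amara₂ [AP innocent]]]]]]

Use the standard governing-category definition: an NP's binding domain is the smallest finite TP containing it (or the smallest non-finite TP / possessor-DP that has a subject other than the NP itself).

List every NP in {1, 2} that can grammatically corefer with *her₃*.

*her* is a pronoun, so Principle B applies: it must be free in its binding domain.
Binding domain of *her₃*: the matrix TP, whose subject is Farida₁.
*Farida₁* c-commands the pronoun within its binding domain → coindexation would violate Principle B.
*Amara₂*: the pronoun c-commands this R-expression → coindexation would violate Principle C on *Amara₂*.

none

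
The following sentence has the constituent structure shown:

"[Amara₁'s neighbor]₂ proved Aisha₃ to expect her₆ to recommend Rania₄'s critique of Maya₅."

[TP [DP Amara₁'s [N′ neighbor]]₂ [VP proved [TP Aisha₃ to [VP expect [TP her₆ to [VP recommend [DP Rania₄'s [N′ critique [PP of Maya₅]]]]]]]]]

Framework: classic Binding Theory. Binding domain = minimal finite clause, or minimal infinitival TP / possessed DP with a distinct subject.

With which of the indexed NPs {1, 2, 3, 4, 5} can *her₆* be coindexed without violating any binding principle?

{1, 2}

*her* is a pronoun, so Principle B applies: it must be free in its binding domain.
Binding domain of *her₆*: the embedded TP, whose subject is Aisha₃.
*Amara₁* and the pronoun do not c-command one another → neither Principle B nor Principle C is at stake; coindexation permitted.
*[Amara₁'s neighbor]₂* c-commands the pronoun but from outside its binding domain, and is not c-commanded by it → coindexation permitted.
*Aisha₃* c-commands the pronoun within its binding domain → coindexation would violate Principle B.
*Rania₄*: the pronoun c-commands this R-expression → coindexation would violate Principle C on *Rania₄*.
*Maya₅*: the pronoun c-commands this R-expression → coindexation would violate Principle C on *Maya₅*.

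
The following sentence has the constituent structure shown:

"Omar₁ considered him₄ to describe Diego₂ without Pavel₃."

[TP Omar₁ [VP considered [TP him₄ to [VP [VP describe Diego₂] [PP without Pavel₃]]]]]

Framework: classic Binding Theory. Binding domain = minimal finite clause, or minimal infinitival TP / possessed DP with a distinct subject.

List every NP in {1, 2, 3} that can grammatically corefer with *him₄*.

*him* is a pronoun, so Principle B applies: it must be free in its binding domain.
Binding domain of *him₄*: the matrix TP, whose subject is Omar₁.
*Omar₁* c-commands the pronoun within its binding domain → coindexation would violate Principle B.
*Diego₂*: the pronoun c-commands this R-expression → coindexation would violate Principle C on *Diego₂*.
*Pavel₃*: the pronoun c-commands this R-expression → coindexation would violate Principle C on *Pavel₃*.

none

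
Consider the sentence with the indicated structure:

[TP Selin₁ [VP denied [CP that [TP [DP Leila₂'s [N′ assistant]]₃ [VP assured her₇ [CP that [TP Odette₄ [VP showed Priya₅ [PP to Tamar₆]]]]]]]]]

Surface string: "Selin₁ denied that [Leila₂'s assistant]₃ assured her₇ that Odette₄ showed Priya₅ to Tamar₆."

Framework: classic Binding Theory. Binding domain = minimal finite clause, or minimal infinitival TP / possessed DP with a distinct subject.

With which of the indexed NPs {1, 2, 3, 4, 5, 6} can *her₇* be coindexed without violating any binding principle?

*her* is a pronoun, so Principle B applies: it must be free in its binding domain.
Binding domain of *her₇*: the embedded TP, whose subject is [Leila₂'s assistant]₃.
*Selin₁* c-commands the pronoun but from outside its binding domain, and is not c-commanded by it → coindexation permitted.
*Leila₂* and the pronoun do not c-command one another → neither Principle B nor Principle C is at stake; coindexation permitted.
*[Leila₂'s assistant]₃* c-commands the pronoun within its binding domain → coindexation would violate Principle B.
*Odette₄*: the pronoun c-commands this R-expression → coindexation would violate Principle C on *Odette₄*.
*Priya₅*: the pronoun c-commands this R-expression → coindexation would violate Principle C on *Priya₅*.
*Tamar₆*: the pronoun c-commands this R-expression → coindexation would violate Principle C on *Tamar₆*.

{1, 2}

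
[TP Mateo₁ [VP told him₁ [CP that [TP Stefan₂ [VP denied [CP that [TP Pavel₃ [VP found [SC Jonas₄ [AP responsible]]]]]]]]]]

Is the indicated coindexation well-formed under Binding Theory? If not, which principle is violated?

The two coindexed NPs are *Mateo₁* and *him₁*.
*him₁* is a pronoun. Its binding domain is the matrix TP, whose subject is Mateo₁.
*Mateo₁* c-commands it within that domain and carries the same index.
The pronoun is locally bound → Principle B violation.

Principle B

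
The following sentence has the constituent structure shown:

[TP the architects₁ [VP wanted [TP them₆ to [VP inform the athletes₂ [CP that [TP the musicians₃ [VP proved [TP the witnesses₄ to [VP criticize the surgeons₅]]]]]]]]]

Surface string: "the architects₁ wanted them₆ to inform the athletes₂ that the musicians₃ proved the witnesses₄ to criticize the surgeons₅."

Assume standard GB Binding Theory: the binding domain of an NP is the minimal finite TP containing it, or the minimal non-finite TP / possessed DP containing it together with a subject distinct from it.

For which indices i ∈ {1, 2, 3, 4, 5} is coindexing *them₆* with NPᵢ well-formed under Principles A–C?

*them* is a pronoun, so Principle B applies: it must be free in its binding domain.
Binding domain of *them₆*: the matrix TP, whose subject is the architects₁.
*the architects₁* c-commands the pronoun within its binding domain → coindexation would violate Principle B.
*the athletes₂*: the pronoun c-commands this R-expression → coindexation would violate Principle C on *the athletes₂*.
*the musicians₃*: the pronoun c-commands this R-expression → coindexation would violate Principle C on *the musicians₃*.
*the witnesses₄*: the pronoun c-commands this R-expression → coindexation would violate Principle C on *the witnesses₄*.
*the surgeons₅*: the pronoun c-commands this R-expression → coindexation would violate Principle C on *the surgeons₅*.

none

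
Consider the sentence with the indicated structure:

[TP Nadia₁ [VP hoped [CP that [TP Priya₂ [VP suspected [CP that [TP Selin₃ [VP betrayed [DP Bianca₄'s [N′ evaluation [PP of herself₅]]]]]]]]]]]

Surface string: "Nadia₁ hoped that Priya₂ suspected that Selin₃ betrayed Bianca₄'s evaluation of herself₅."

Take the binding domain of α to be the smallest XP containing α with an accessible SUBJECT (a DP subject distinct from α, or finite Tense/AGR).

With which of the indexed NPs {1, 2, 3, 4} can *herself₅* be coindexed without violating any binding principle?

{4}

*herself* is an anaphor, so Principle A applies: it must be bound in its binding domain.
Binding domain of *herself₅*: the possessed DP, whose subject is Bianca₄.
*Nadia₁* c-commands the anaphor but is outside its binding domain → cannot satisfy Principle A.
*Priya₂* c-commands the anaphor but is outside its binding domain → cannot satisfy Principle A.
*Selin₃* c-commands the anaphor but is outside its binding domain → cannot satisfy Principle A.
*Bianca₄* c-commands the anaphor within its binding domain → licit binder.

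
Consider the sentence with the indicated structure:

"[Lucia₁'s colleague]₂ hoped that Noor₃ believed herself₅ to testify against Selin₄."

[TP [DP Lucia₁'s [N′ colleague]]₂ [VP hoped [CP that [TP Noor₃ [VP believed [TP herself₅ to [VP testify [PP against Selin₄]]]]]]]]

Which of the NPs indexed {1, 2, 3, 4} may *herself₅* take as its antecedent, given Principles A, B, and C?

{3}

*herself* is an anaphor, so Principle A applies: it must be bound in its binding domain.
Binding domain of *herself₅*: the embedded TP, whose subject is Noor₃.
*Lucia₁* does not c-command the anaphor → cannot bind it.
*[Lucia₁'s colleague]₂* c-commands the anaphor but is outside its binding domain → cannot satisfy Principle A.
*Noor₃* c-commands the anaphor within its binding domain → licit binder.
*Selin₄* does not c-command the anaphor → cannot bind it.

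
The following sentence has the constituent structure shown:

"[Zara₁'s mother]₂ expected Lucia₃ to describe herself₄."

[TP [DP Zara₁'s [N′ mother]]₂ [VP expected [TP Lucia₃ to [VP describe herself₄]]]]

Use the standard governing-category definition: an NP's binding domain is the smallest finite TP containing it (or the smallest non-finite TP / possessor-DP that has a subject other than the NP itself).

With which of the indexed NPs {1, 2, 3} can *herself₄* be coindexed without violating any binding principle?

{3}

*herself* is an anaphor, so Principle A applies: it must be bound in its binding domain.
Binding domain of *herself₄*: the embedded TP, whose subject is Lucia₃.
*Zara₁* does not c-command the anaphor → cannot bind it.
*[Zara₁'s mother]₂* c-commands the anaphor but is outside its binding domain → cannot satisfy Principle A.
*Lucia₃* c-commands the anaphor within its binding domain → licit binder.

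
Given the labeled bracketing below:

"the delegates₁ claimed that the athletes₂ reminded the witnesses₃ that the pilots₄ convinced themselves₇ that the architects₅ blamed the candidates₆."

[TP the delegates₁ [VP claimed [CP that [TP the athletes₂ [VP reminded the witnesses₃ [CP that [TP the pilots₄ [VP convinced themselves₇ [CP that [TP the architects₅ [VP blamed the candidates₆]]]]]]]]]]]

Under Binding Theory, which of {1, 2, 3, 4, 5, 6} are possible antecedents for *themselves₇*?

*themselves* is an anaphor, so Principle A applies: it must be bound in its binding domain.
Binding domain of *themselves₇*: the embedded TP, whose subject is the pilots₄.
*the delegates₁* c-commands the anaphor but is outside its binding domain → cannot satisfy Principle A.
*the athletes₂* c-commands the anaphor but is outside its binding domain → cannot satisfy Principle A.
*the witnesses₃* c-commands the anaphor but is outside its binding domain → cannot satisfy Principle A.
*the pilots₄* c-commands the anaphor within its binding domain → licit binder.
*the architects₅* does not c-command the anaphor → cannot bind it.
*the candidates₆* does not c-command the anaphor → cannot bind it.

{4}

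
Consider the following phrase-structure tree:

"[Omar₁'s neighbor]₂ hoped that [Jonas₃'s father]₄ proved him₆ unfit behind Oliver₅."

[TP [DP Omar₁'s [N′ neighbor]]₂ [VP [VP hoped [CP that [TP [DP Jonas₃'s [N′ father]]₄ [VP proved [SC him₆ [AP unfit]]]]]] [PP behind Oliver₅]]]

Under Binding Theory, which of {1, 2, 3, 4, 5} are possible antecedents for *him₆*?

{1, 2, 3, 5}

*him* is a pronoun, so Principle B applies: it must be free in its binding domain.
Binding domain of *him₆*: the embedded TP, whose subject is [Jonas₃'s father]₄.
*Omar₁* and the pronoun do not c-command one another → neither Principle B nor Principle C is at stake; coindexation permitted.
*[Omar₁'s neighbor]₂* c-commands the pronoun but from outside its binding domain, and is not c-commanded by it → coindexation permitted.
*Jonas₃* and the pronoun do not c-command one another → neither Principle B nor Principle C is at stake; coindexation permitted.
*[Jonas₃'s father]₄* c-commands the pronoun within its binding domain → coindexation would violate Principle B.
*Oliver₅* and the pronoun do not c-command one another → neither Principle B nor Principle C is at stake; coindexation permitted.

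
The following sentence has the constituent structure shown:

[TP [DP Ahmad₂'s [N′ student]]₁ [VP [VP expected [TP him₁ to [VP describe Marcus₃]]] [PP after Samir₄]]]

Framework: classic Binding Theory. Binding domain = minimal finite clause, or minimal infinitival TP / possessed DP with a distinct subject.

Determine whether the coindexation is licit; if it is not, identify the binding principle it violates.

The two coindexed NPs are *[Ahmad₂'s student]₁* and *him₁*.
*him₁* is a pronoun. Its binding domain is the matrix TP, whose subject is [Ahmad₂'s student]₁.
*[Ahmad₂'s student]₁* c-commands it within that domain and carries the same index.
The pronoun is locally bound → Principle B violation.

Principle B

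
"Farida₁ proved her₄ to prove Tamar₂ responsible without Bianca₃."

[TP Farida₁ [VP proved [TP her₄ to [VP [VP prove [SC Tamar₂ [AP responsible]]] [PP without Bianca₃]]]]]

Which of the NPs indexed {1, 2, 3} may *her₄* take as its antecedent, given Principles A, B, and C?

*her* is a pronoun, so Principle B applies: it must be free in its binding domain.
Binding domain of *her₄*: the matrix TP, whose subject is Farida₁.
*Farida₁* c-commands the pronoun within its binding domain → coindexation would violate Principle B.
*Tamar₂*: the pronoun c-commands this R-expression → coindexation would violate Principle C on *Tamar₂*.
*Bianca₃*: the pronoun c-commands this R-expression → coindexation would violate Principle C on *Bianca₃*.

none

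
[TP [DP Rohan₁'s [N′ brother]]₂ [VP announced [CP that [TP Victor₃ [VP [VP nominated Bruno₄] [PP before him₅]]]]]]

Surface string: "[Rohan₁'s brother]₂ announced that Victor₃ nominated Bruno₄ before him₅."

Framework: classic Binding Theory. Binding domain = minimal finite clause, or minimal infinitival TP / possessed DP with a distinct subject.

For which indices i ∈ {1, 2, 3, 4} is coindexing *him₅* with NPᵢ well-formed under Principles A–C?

{1, 2, 4}

*him* is a pronoun, so Principle B applies: it must be free in its binding domain.
Binding domain of *him₅*: the embedded TP, whose subject is Victor₃.
*Rohan₁* and the pronoun do not c-command one another → neither Principle B nor Principle C is at stake; coindexation permitted.
*[Rohan₁'s brother]₂* c-commands the pronoun but from outside its binding domain, and is not c-commanded by it → coindexation permitted.
*Victor₃* c-commands the pronoun within its binding domain → coindexation would violate Principle B.
*Bruno₄* and the pronoun do not c-command one another → neither Principle B nor Principle C is at stake; coindexation permitted.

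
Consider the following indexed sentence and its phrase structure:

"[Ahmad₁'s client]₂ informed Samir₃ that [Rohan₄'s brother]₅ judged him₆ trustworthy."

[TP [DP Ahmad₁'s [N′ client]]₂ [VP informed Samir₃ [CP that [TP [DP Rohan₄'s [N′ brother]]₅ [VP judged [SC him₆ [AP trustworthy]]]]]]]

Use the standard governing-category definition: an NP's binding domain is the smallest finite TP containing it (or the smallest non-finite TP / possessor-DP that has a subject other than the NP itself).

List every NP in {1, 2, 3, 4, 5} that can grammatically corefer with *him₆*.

*him* is a pronoun, so Principle B applies: it must be free in its binding domain.
Binding domain of *him₆*: the embedded TP, whose subject is [Rohan₄'s brother]₅.
*Ahmad₁* and the pronoun do not c-command one another → neither Principle B nor Principle C is at stake; coindexation permitted.
*[Ahmad₁'s client]₂* c-commands the pronoun but from outside its binding domain, and is not c-commanded by it → coindexation permitted.
*Samir₃* c-commands the pronoun but from outside its binding domain, and is not c-commanded by it → coindexation permitted.
*Rohan₄* and the pronoun do not c-command one another → neither Principle B nor Principle C is at stake; coindexation permitted.
*[Rohan₄'s brother]₅* c-commands the pronoun within its binding domain → coindexation would violate Principle B.

{1, 2, 3, 4}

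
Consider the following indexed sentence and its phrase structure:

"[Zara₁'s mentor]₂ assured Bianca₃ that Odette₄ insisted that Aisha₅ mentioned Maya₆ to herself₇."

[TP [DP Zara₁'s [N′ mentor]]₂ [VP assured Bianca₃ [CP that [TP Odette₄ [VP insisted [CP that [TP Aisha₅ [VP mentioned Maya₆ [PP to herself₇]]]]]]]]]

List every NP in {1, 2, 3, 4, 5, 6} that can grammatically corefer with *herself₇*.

*herself* is an anaphor, so Principle A applies: it must be bound in its binding domain.
Binding domain of *herself₇*: the embedded TP, whose subject is Aisha₅.
*Zara₁* does not c-command the anaphor → cannot bind it.
*[Zara₁'s mentor]₂* c-commands the anaphor but is outside its binding domain → cannot satisfy Principle A.
*Bianca₃* c-commands the anaphor but is outside its binding domain → cannot satisfy Principle A.
*Odette₄* c-commands the anaphor but is outside its binding domain → cannot satisfy Principle A.
*Aisha₅* c-commands the anaphor within its binding domain → licit binder.
*Maya₆* c-commands the anaphor within its binding domain → licit binder.

{5, 6}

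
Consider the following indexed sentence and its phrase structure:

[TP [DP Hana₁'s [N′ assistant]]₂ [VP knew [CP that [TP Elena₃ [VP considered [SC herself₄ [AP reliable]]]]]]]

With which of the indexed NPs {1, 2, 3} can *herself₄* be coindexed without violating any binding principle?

{3}

*herself* is an anaphor, so Principle A applies: it must be bound in its binding domain.
Binding domain of *herself₄*: the embedded TP, whose subject is Elena₃.
*Hana₁* does not c-command the anaphor → cannot bind it.
*[Hana₁'s assistant]₂* c-commands the anaphor but is outside its binding domain → cannot satisfy Principle A.
*Elena₃* c-commands the anaphor within its binding domain → licit binder.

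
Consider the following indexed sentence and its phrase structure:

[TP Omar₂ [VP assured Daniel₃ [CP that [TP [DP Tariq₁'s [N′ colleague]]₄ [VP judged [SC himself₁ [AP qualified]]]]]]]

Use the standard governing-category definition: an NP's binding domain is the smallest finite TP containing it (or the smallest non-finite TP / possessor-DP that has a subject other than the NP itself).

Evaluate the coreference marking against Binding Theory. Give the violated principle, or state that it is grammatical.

The two coindexed NPs are *Tariq₁* and *himself₁*.
*himself₁* is an anaphor. Principle A requires it to be bound within its binding domain — the embedded TP, whose subject is [Tariq₁'s colleague]₄.
Within that domain it is c-commanded by *[Tariq₁'s colleague]₄*, which does not share its index.
*Tariq₁* does not c-command the anaphor at all.
The anaphor is unbound in its domain → Principle A violation.

Principle A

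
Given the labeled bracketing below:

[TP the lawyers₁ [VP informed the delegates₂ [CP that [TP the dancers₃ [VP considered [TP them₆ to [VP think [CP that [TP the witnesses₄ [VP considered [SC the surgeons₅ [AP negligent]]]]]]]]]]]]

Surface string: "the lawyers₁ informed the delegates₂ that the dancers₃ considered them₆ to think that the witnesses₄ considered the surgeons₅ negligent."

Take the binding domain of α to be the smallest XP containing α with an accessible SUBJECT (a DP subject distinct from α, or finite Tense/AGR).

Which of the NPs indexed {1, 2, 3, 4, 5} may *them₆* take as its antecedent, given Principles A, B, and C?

{1, 2}

*them* is a pronoun, so Principle B applies: it must be free in its binding domain.
Binding domain of *them₆*: the embedded TP, whose subject is the dancers₃.
*the lawyers₁* c-commands the pronoun but from outside its binding domain, and is not c-commanded by it → coindexation permitted.
*the delegates₂* c-commands the pronoun but from outside its binding domain, and is not c-commanded by it → coindexation permitted.
*the dancers₃* c-commands the pronoun within its binding domain → coindexation would violate Principle B.
*the witnesses₄*: the pronoun c-commands this R-expression → coindexation would violate Principle C on *the witnesses₄*.
*the surgeons₅*: the pronoun c-commands this R-expression → coindexation would violate Principle C on *the surgeons₅*.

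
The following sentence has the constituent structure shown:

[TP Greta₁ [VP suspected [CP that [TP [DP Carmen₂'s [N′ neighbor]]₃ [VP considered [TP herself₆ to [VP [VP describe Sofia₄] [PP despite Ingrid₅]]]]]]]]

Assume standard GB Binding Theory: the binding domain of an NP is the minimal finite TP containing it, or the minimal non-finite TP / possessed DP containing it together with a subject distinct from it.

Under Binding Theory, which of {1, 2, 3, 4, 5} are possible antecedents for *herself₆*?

{3}

*herself* is an anaphor, so Principle A applies: it must be bound in its binding domain.
Binding domain of *herself₆*: the embedded TP, whose subject is [Carmen₂'s neighbor]₃.
*Greta₁* c-commands the anaphor but is outside its binding domain → cannot satisfy Principle A.
*Carmen₂* does not c-command the anaphor → cannot bind it.
*[Carmen₂'s neighbor]₃* c-commands the anaphor within its binding domain → licit binder.
*Sofia₄* does not c-command the anaphor → cannot bind it.
*Ingrid₅* does not c-command the anaphor → cannot bind it.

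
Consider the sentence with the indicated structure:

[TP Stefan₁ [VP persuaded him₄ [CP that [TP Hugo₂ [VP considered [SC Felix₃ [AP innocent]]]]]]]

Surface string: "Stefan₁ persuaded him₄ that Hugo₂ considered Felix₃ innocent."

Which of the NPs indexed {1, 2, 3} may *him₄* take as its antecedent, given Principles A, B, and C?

*him* is a pronoun, so Principle B applies: it must be free in its binding domain.
Binding domain of *him₄*: the matrix TP, whose subject is Stefan₁.
*Stefan₁* c-commands the pronoun within its binding domain → coindexation would violate Principle B.
*Hugo₂*: the pronoun c-commands this R-expression → coindexation would violate Principle C on *Hugo₂*.
*Felix₃*: the pronoun c-commands this R-expression → coindexation would violate Principle C on *Felix₃*.

none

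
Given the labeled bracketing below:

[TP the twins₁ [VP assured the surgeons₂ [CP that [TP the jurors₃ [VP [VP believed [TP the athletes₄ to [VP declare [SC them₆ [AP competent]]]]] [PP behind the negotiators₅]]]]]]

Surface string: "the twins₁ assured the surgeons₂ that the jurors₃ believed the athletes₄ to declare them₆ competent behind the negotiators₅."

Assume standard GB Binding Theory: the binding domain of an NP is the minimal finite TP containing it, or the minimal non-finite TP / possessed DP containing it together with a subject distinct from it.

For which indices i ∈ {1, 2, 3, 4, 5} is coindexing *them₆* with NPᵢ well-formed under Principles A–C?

*them* is a pronoun, so Principle B applies: it must be free in its binding domain.
Binding domain of *them₆*: the embedded TP, whose subject is the athletes₄.
*the twins₁* c-commands the pronoun but from outside its binding domain, and is not c-commanded by it → coindexation permitted.
*the surgeons₂* c-commands the pronoun but from outside its binding domain, and is not c-commanded by it → coindexation permitted.
*the jurors₃* c-commands the pronoun but from outside its binding domain, and is not c-commanded by it → coindexation permitted.
*the athletes₄* c-commands the pronoun within its binding domain → coindexation would violate Principle B.
*the negotiators₅* and the pronoun do not c-command one another → neither Principle B nor Principle C is at stake; coindexation permitted.

{1, 2, 3, 5}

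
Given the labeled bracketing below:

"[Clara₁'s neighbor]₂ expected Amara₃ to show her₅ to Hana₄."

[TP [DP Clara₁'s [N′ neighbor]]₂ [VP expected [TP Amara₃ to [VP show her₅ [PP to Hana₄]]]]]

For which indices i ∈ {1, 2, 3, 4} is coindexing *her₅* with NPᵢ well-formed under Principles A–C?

*her* is a pronoun, so Principle B applies: it must be free in its binding domain.
Binding domain of *her₅*: the embedded TP, whose subject is Amara₃.
*Clara₁* and the pronoun do not c-command one another → neither Principle B nor Principle C is at stake; coindexation permitted.
*[Clara₁'s neighbor]₂* c-commands the pronoun but from outside its binding domain, and is not c-commanded by it → coindexation permitted.
*Amara₃* c-commands the pronoun within its binding domain → coindexation would violate Principle B.
*Hana₄*: the pronoun c-commands this R-expression → coindexation would violate Principle C on *Hana₄*.

{1, 2}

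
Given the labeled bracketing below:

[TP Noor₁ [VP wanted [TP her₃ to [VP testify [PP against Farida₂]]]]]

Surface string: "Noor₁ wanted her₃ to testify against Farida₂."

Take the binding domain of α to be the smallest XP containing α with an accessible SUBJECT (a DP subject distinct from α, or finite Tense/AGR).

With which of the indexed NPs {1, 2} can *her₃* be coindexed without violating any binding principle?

*her* is a pronoun, so Principle B applies: it must be free in its binding domain.
Binding domain of *her₃*: the matrix TP, whose subject is Noor₁.
*Noor₁* c-commands the pronoun within its binding domain → coindexation would violate Principle B.
*Farida₂*: the pronoun c-commands this R-expression → coindexation would violate Principle C on *Farida₂*.

none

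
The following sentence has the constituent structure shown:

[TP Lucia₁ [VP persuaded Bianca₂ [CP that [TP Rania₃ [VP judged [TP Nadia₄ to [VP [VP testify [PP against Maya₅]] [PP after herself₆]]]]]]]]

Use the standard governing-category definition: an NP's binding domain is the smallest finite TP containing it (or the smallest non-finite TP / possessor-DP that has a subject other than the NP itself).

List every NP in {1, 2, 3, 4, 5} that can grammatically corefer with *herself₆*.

{4}

*herself* is an anaphor, so Principle A applies: it must be bound in its binding domain.
Binding domain of *herself₆*: the embedded TP, whose subject is Nadia₄.
*Lucia₁* c-commands the anaphor but is outside its binding domain → cannot satisfy Principle A.
*Bianca₂* c-commands the anaphor but is outside its binding domain → cannot satisfy Principle A.
*Rania₃* c-commands the anaphor but is outside its binding domain → cannot satisfy Principle A.
*Nadia₄* c-commands the anaphor within its binding domain → licit binder.
*Maya₅* does not c-command the anaphor → cannot bind it.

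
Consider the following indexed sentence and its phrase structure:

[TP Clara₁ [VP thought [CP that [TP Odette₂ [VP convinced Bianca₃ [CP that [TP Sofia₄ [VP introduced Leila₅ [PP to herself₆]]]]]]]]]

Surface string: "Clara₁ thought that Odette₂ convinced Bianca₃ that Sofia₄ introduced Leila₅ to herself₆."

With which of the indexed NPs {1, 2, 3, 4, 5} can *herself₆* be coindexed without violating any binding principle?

*herself* is an anaphor, so Principle A applies: it must be bound in its binding domain.
Binding domain of *herself₆*: the embedded TP, whose subject is Sofia₄.
*Clara₁* c-commands the anaphor but is outside its binding domain → cannot satisfy Principle A.
*Odette₂* c-commands the anaphor but is outside its binding domain → cannot satisfy Principle A.
*Bianca₃* c-commands the anaphor but is outside its binding domain → cannot satisfy Principle A.
*Sofia₄* c-commands the anaphor within its binding domain → licit binder.
*Leila₅* c-commands the anaphor within its binding domain → licit binder.

{4, 5}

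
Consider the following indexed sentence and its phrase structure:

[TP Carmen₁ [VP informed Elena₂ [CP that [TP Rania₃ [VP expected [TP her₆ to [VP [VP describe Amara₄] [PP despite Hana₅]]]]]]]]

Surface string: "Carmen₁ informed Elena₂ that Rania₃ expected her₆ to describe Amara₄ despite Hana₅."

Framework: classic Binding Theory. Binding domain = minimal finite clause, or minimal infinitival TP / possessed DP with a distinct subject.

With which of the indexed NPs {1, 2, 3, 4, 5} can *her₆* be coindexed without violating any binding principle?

{1, 2}

*her* is a pronoun, so Principle B applies: it must be free in its binding domain.
Binding domain of *her₆*: the embedded TP, whose subject is Rania₃.
*Carmen₁* c-commands the pronoun but from outside its binding domain, and is not c-commanded by it → coindexation permitted.
*Elena₂* c-commands the pronoun but from outside its binding domain, and is not c-commanded by it → coindexation permitted.
*Rania₃* c-commands the pronoun within its binding domain → coindexation would violate Principle B.
*Amara₄*: the pronoun c-commands this R-expression → coindexation would violate Principle C on *Amara₄*.
*Hana₅*: the pronoun c-commands this R-expression → coindexation would violate Principle C on *Hana₅*.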